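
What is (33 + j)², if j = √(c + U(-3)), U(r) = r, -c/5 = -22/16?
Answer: (132 + √62)²/16 ≈ 1222.8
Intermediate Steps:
c = 55/8 (c = -(-110)/16 = -5*(-11/8) = 55/8 ≈ 6.8750)
j = √62/4 (j = √(55/8 - 3) = √(31/8) = √62/4 ≈ 1.9685)
(33 + j)² = (33 + √62/4)²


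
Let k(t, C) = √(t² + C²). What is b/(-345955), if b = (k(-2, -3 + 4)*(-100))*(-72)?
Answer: -1440*√5/69191 ≈ -0.046537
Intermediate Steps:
k(t, C) = √(C² + t²)
b = 7200*√5 (b = (√((-3 + 4)² + (-2)²)*(-100))*(-72) = (√(1² + 4)*(-100))*(-72) = (√(1 + 4)*(-100))*(-72) = (√5*(-100))*(-72) = -100*√5*(-72) = 7200*√5 ≈ 16100.)
b/(-345955) = (7200*√5)/(-345955) = (7200*√5)*(-1/345955) = -1440*√5/69191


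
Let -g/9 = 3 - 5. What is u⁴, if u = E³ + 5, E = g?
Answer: 1160803671983761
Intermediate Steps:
g = 18 (g = -9*(3 - 5) = -9*(-2) = 18)
E = 18
u = 5837 (u = 18³ + 5 = 5832 + 5 = 5837)
u⁴ = 5837⁴ = 1160803671983761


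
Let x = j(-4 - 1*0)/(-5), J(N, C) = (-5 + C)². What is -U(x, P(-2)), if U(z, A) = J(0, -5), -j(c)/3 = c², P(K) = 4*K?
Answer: -100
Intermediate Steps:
j(c) = -3*c²
x = 48/5 (x = -3*(-4 - 1*0)²/(-5) = -3*(-4 + 0)²*(-⅕) = -3*(-4)²*(-⅕) = -3*16*(-⅕) = -48*(-⅕) = 48/5 ≈ 9.6000)
U(z, A) = 100 (U(z, A) = (-5 - 5)² = (-10)² = 100)
-U(x, P(-2)) = -1*100 = -100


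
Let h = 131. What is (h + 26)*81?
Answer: 12717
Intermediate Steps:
(h + 26)*81 = (131 + 26)*81 = 157*81 = 12717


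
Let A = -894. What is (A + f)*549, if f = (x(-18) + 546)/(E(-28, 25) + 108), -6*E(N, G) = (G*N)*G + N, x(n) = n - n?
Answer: -2229772833/4544 ≈ -4.9071e+5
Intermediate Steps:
x(n) = 0
E(N, G) = -N/6 - N*G²/6 (E(N, G) = -((G*N)*G + N)/6 = -(N*G² + N)/6 = -(N + N*G²)/6 = -N/6 - N*G²/6)
f = 819/4544 (f = (0 + 546)/(-⅙*(-28)*(1 + 25²) + 108) = 546/(-⅙*(-28)*(1 + 625) + 108) = 546/(-⅙*(-28)*626 + 108) = 546/(8764/3 + 108) = 546/(9088/3) = 546*(3/9088) = 819/4544 ≈ 0.18024)
(A + f)*549 = (-894 + 819/4544)*549 = -4061517/4544*549 = -2229772833/4544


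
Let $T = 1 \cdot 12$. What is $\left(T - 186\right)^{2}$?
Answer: $30276$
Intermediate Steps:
$T = 12$
$\left(T - 186\right)^{2} = \left(12 - 186\right)^{2} = \left(-174\right)^{2} = 30276$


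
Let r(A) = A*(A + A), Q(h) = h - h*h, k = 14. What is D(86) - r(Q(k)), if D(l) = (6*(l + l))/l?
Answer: -66236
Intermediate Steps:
D(l) = 12 (D(l) = (6*(2*l))/l = (12*l)/l = 12)
Q(h) = h - h**2
r(A) = 2*A**2 (r(A) = A*(2*A) = 2*A**2)
D(86) - r(Q(k)) = 12 - 2*(14*(1 - 1*14))**2 = 12 - 2*(14*(1 - 14))**2 = 12 - 2*(14*(-13))**2 = 12 - 2*(-182)**2 = 12 - 2*33124 = 12 - 1*66248 = 12 - 66248 = -66236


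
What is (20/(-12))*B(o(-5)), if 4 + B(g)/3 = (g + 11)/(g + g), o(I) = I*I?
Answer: 82/5 ≈ 16.400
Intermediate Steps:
o(I) = I²
B(g) = -12 + 3*(11 + g)/(2*g) (B(g) = -12 + 3*((g + 11)/(g + g)) = -12 + 3*((11 + g)/((2*g))) = -12 + 3*((11 + g)*(1/(2*g))) = -12 + 3*((11 + g)/(2*g)) = -12 + 3*(11 + g)/(2*g))
(20/(-12))*B(o(-5)) = (20/(-12))*(3*(11 - 7*(-5)²)/(2*((-5)²))) = (20*(-1/12))*((3/2)*(11 - 7*25)/25) = -5*(11 - 175)/(2*25) = -5*(-164)/(2*25) = -5/3*(-246/25) = 82/5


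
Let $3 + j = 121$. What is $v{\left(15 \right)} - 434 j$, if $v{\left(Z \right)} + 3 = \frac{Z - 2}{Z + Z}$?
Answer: $- \frac{1536437}{30} \approx -51215.0$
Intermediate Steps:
$j = 118$ ($j = -3 + 121 = 118$)
$v{\left(Z \right)} = -3 + \frac{-2 + Z}{2 Z}$ ($v{\left(Z \right)} = -3 + \frac{Z - 2}{Z + Z} = -3 + \frac{-2 + Z}{2 Z}$)
$v{\left(15 \right)} - 434 j = \left(- \frac{5}{2} - \frac{1}{15}\right) - 51212 = - \frac{77}{30} - 51212 = - \frac{1536437}{30}$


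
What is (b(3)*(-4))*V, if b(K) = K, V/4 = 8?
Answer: -384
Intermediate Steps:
V = 32 (V = 4*8 = 32)
(b(3)*(-4))*V = (3*(-4))*32 = -12*32 = -384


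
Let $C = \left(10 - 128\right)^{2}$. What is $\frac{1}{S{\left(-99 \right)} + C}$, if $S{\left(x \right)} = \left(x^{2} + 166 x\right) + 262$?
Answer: $\frac{1}{7553} \approx 0.0001324$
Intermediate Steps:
$S{\left(x \right)} = 262 + x^{2} + 166 x$
$C = 13924$ ($C = \left(-118\right)^{2} = 13924$)
$\frac{1}{S{\left(-99 \right)} + C} = \frac{1}{\left(262 + \left(-99\right)^{2} + 166 \left(-99\right)\right) + 13924} = \frac{1}{\left(262 + 9801 - 16434\right) + 13924} = \frac{1}{-6371 + 13924} = \frac{1}{7553}$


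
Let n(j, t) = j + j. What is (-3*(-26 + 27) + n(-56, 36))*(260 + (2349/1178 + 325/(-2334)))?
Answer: -20698770535/687363 ≈ -30113.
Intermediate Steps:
n(j, t) = 2*j
(-3*(-26 + 27) + n(-56, 36))*(260 + (2349/1178 + 325/(-2334))) = (-3*(-26 + 27) + 2*(-56))*(260 + (2349/1178 + 325/(-2334))) = (-3*1 - 112)*(260 + (2349*(1/1178) + 325*(-1/2334))) = (-3 - 112)*(260 + (2349/1178 - 325/2334)) = -115*(260 + 1274929/687363) = -115*179989309/687363 = -20698770535/687363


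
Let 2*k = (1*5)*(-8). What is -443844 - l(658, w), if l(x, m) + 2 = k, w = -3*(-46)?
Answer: -443822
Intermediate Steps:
w = 138
k = -20 (k = ((1*5)*(-8))/2 = (5*(-8))/2 = (½)*(-40) = -20)
l(x, m) = -22 (l(x, m) = -2 - 20 = -22)
-443844 - l(658, w) = -443844 - 1*(-22) = -443844 + 22 = -443822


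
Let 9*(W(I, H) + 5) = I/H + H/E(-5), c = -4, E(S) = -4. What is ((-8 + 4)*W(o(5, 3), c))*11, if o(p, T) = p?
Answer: 1991/9 ≈ 221.22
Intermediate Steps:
W(I, H) = -5 - H/36 + I/(9*H) (W(I, H) = -5 + (I/H + H/(-4))/9 = -5 + (I/H + H*(-¼))/9 = -5 + (I/H - H/4)/9 = -5 + (-H/4 + I/H)/9 = -5 + (-H/36 + I/(9*H)) = -5 - H/36 + I/(9*H))
((-8 + 4)*W(o(5, 3), c))*11 = ((-8 + 4)*(-5 - 1/36*(-4) + (⅑)*5/(-4)))*11 = -4*(-5 + ⅑ + (⅑)*5*(-¼))*11 = -4*(-5 + ⅑ - 5/36)*11 = -4*(-181/36)*11 = (181/9)*11 = 1991/9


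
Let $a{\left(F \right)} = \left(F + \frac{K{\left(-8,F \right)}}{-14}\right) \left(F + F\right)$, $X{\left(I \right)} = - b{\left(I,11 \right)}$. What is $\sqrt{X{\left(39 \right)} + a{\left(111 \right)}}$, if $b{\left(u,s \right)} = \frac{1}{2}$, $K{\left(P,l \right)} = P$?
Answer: $\frac{\sqrt{4854598}}{14} \approx 157.38$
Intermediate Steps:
$b{\left(u,s \right)} = \frac{1}{2}$
$X{\left(I \right)} = - \frac{1}{2}$ ($X{\left(I \right)} = \left(-1\right) \frac{1}{2} = - \frac{1}{2}$)
$a{\left(F \right)} = 2 F \left(\frac{4}{7} + F\right)$ ($a{\left(F \right)} = \left(F - \frac{8}{-14}\right) \left(F + F\right) = \left(F - - \frac{4}{7}\right) 2 F = \left(F + \frac{4}{7}\right) 2 F = \left(\frac{4}{7} + F\right) 2 F = 2 F \left(\frac{4}{7} + F\right)$)
$\sqrt{X{\left(39 \right)} + a{\left(111 \right)}} = \sqrt{- \frac{1}{2} + \frac{2}{7} \cdot 111 \left(4 + 7 \cdot 111\right)} = \sqrt{- \frac{1}{2} + \frac{2}{7} \cdot 111 \left(4 + 777\right)} = \sqrt{- \frac{1}{2} + \frac{2}{7} \cdot 111 \cdot 781} = \sqrt{- \frac{1}{2} + \frac{173382}{7}} = \sqrt{\frac{346757}{14}} = \frac{\sqrt{4854598}}{14}$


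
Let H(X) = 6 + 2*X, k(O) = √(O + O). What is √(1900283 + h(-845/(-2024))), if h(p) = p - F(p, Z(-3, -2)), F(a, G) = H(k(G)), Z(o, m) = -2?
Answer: √(1946157715458 - 4096576*I)/1012 ≈ 1378.5 - 0.0014508*I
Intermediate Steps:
k(O) = √2*√O (k(O) = √(2*O) = √2*√O)
F(a, G) = 6 + 2*√2*√G (F(a, G) = 6 + 2*(√2*√G) = 6 + 2*√2*√G)
h(p) = -6 + p - 4*I (h(p) = p - (6 + 2*√2*√(-2)) = p - (6 + 2*√2*(I*√2)) = p - (6 + 4*I) = p + (-6 - 4*I) = -6 + p - 4*I)
√(1900283 + h(-845/(-2024))) = √(1900283 + (-6 - 845/(-2024) - 4*I)) = √(1900283 + (-6 - 845*(-1/2024) - 4*I)) = √(1900283 + (-6 + 845/2024 - 4*I)) = √(1900283 + (-11299/2024 - 4*I)) = √(3846161493/2024 - 4*I)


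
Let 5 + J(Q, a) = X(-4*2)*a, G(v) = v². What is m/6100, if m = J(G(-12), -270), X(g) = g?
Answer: 431/1220 ≈ 0.35328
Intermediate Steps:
J(Q, a) = -5 - 8*a (J(Q, a) = -5 + (-4*2)*a = -5 - 8*a)
m = 2155 (m = -5 - 8*(-270) = -5 + 2160 = 2155)
m/6100 = 2155/6100 = 2155*(1/6100) = 431/1220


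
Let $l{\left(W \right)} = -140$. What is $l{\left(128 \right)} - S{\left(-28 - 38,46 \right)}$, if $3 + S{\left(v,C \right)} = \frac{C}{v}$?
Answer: $- \frac{4498}{33} \approx -136.3$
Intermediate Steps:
$S{\left(v,C \right)} = -3 + \frac{C}{v}$
$l{\left(128 \right)} - S{\left(-28 - 38,46 \right)} = -140 - \left(-3 + \frac{46}{-28 - 38}\right) = -140 - \left(-3 + \frac{46}{-66}\right) = -140 - \left(-3 + 46 \left(- \frac{1}{66}\right)\right) = -140 - \left(-3 - \frac{23}{33}\right) = -140 - - \frac{122}{33} = -140 + \frac{122}{33} = - \frac{4498}{33}$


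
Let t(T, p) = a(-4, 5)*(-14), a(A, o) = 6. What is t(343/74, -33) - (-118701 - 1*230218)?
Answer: 348835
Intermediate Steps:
t(T, p) = -84 (t(T, p) = 6*(-14) = -84)
t(343/74, -33) - (-118701 - 1*230218) = -84 - (-118701 - 1*230218) = -84 - (-118701 - 230218) = -84 - 1*(-348919) = -84 + 348919 = 348835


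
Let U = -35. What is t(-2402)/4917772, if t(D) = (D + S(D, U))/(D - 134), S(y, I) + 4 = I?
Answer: 2441/12471469792 ≈ 1.9573e-7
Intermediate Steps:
S(y, I) = -4 + I
t(D) = (-39 + D)/(-134 + D) (t(D) = (D + (-4 - 35))/(D - 134) = (D - 39)/(-134 + D) = (-39 + D)/(-134 + D))
t(-2402)/4917772 = ((-39 - 2402)/(-134 - 2402))/4917772 = (-2441/(-2536))*(1/4917772) = -1/2536*(-2441)*(1/4917772) = (2441/2536)*(1/4917772) = 2441/12471469792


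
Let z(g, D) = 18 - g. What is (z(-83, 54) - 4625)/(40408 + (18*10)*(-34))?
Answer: -1131/8572 ≈ -0.13194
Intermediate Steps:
(z(-83, 54) - 4625)/(40408 + (18*10)*(-34)) = ((18 - 1*(-83)) - 4625)/(40408 + (18*10)*(-34)) = ((18 + 83) - 4625)/(40408 + 180*(-34)) = (101 - 4625)/(40408 - 6120) = -4524/34288 = -4524*1/34288 = -1131/8572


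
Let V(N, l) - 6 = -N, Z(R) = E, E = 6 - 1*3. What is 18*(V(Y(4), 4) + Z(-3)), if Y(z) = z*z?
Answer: -126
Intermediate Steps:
Y(z) = z**2
E = 3 (E = 6 - 3 = 3)
Z(R) = 3
V(N, l) = 6 - N
18*(V(Y(4), 4) + Z(-3)) = 18*((6 - 1*4**2) + 3) = 18*((6 - 1*16) + 3) = 18*((6 - 16) + 3) = 18*(-10 + 3) = 18*(-7) = -126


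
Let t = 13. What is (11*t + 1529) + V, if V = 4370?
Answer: 6042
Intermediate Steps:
(11*t + 1529) + V = (11*13 + 1529) + 4370 = (143 + 1529) + 4370 = 1672 + 4370 = 6042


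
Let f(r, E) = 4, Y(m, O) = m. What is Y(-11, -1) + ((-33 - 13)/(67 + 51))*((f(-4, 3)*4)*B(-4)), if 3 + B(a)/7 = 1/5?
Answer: 32819/295 ≈ 111.25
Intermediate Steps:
B(a) = -98/5 (B(a) = -21 + 7/5 = -98/5)
Y(-11, -1) + ((-33 - 13)/(67 + 51))*((f(-4, 3)*4)*B(-4)) = -11 + ((-33 - 13)/(67 + 51))*((4*4)*(-98/5)) = -11 + (-46/118)*(16*(-98/5)) = -11 - 46*1/118*(-1568/5) = -11 - 23/59*(-1568/5) = -11 + 36064/295 = 32819/295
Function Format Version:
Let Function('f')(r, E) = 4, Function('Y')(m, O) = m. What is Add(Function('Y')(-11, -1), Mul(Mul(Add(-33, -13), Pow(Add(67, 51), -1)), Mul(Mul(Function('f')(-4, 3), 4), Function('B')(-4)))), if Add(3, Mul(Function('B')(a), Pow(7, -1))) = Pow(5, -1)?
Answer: Rational(32819, 295) ≈ 111.25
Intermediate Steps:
Function('B')(a) = Rational(-98, 5) (Function('B')(a) = Add(-21, Mul(7, Pow(5, -1))) = Add(-21, Mul(7, Rational(1, 5))) = Add(-21, Rational(7, 5)) = Rational(-98, 5))
Add(Function('Y')(-11, -1), Mul(Mul(Add(-33, -13), Pow(Add(67, 51), -1)), Mul(Mul(Function('f')(-4, 3), 4), Function('B')(-4)))) = Add(-11, Mul(Mul(Add(-33, -13), Pow(Add(67, 51), -1)), Mul(Mul(4, 4), Rational(-98, 5)))) = Add(-11, Mul(Mul(-46, Pow(118, -1)), Mul(16, Rational(-98, 5)))) = Add(-11, Mul(Mul(-46, Rational(1, 118)), Rational(-1568, 5))) = Add(-11, Mul(Rational(-23, 59), Rational(-1568, 5))) = Add(-11, Rational(36064, 295)) = Rational(32819, 295)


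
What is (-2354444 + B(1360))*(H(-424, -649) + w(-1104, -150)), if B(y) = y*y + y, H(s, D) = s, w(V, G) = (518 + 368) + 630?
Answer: -549804528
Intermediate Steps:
w(V, G) = 1516 (w(V, G) = 886 + 630 = 1516)
B(y) = y + y**2 (B(y) = y**2 + y = y + y**2)
(-2354444 + B(1360))*(H(-424, -649) + w(-1104, -150)) = (-2354444 + 1360*(1 + 1360))*(-424 + 1516) = (-2354444 + 1360*1361)*1092 = (-2354444 + 1850960)*1092 = -503484*1092 = -549804528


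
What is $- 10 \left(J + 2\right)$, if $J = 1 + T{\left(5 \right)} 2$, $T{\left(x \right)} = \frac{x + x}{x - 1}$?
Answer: $-80$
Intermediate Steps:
$T{\left(x \right)} = \frac{2 x}{-1 + x}$
$J = 6$ ($J = 1 + 2 \cdot 5 \frac{1}{-1 + 5} \cdot 2 = 1 + 2 \cdot 5 \cdot \frac{1}{4} \cdot 2 = 1 + \frac{5}{2} \cdot 2 = 1 + 5 = 6$)
$- 10 \left(J + 2\right) = - 10 \left(6 + 2\right) = \left(-10\right) 8 = -80$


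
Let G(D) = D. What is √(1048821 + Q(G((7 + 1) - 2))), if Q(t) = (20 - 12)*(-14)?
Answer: √1048709 ≈ 1024.1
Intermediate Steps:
Q(t) = -112 (Q(t) = 8*(-14) = -112)
√(1048821 + Q(G((7 + 1) - 2))) = √(1048821 - 112) = √1048709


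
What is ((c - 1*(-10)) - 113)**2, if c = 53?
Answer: 2500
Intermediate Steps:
((c - 1*(-10)) - 113)**2 = ((53 - 1*(-10)) - 113)**2 = ((53 + 10) - 113)**2 = (63 - 113)**2 = (-50)**2 = 2500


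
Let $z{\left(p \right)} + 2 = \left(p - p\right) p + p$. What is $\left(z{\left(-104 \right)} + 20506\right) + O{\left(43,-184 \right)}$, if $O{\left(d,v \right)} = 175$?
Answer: $20575$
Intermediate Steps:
$z{\left(p \right)} = -2 + p$ ($z{\left(p \right)} = -2 + \left(\left(p - p\right) p + p\right) = -2 + \left(0 p + p\right) = -2 + \left(0 + p\right) = -2 + p$)
$\left(z{\left(-104 \right)} + 20506\right) + O{\left(43,-184 \right)} = \left(\left(-2 - 104\right) + 20506\right) + 175 = \left(-106 + 20506\right) + 175 = 20400 + 175 = 20575$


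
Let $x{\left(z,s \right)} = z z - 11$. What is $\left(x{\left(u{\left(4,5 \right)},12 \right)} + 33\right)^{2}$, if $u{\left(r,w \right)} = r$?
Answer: $1444$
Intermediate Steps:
$x{\left(z,s \right)} = -11 + z^{2}$ ($x{\left(z,s \right)} = z^{2} - 11 = -11 + z^{2}$)
$\left(x{\left(u{\left(4,5 \right)},12 \right)} + 33\right)^{2} = \left(\left(-11 + 4^{2}\right) + 33\right)^{2} = \left(\left(-11 + 16\right) + 33\right)^{2} = \left(5 + 33\right)^{2} = 38^{2} = 1444$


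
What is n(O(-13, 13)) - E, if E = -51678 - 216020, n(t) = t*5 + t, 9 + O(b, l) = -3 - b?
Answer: 267704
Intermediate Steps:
O(b, l) = -12 - b (O(b, l) = -9 + (-3 - b) = -12 - b)
n(t) = 6*t (n(t) = 5*t + t = 6*t)
E = -267698
n(O(-13, 13)) - E = 6*(-12 - 1*(-13)) - 1*(-267698) = 6*(-12 + 13) + 267698 = 6*1 + 267698 = 6 + 267698 = 267704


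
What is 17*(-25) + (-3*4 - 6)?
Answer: -443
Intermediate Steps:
17*(-25) + (-3*4 - 6) = -425 + (-12 - 6) = -425 - 18 = -443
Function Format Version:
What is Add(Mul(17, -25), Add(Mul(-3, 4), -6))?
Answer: -443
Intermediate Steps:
Add(Mul(17, -25), Add(Mul(-3, 4), -6)) = Add(-425, Add(-12, -6)) = Add(-425, -18) = -443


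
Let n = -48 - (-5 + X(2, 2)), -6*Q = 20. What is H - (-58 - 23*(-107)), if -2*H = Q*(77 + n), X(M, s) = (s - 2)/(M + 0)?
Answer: -7039/3 ≈ -2346.3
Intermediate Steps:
X(M, s) = (-2 + s)/M
Q = -10/3 (Q = -1/6*20 = -10/3 ≈ -3.3333)
n = -43 (n = -48 - (-5 + (-2 + 2)/2) = -48 - (-5 + (1/2)*0) = -48 - (-5 + 0) = -48 - 1*(-5) = -48 + 5 = -43)
H = 170/3 (H = -(-5)*(77 - 43)/3 = -(-5)*34/3 = -1/2*(-340/3) = 170/3 ≈ 56.667)
H - (-58 - 23*(-107)) = 170/3 - (-58 - 23*(-107)) = 170/3 - (-58 + 2461) = 170/3 - 1*2403 = 170/3 - 2403 = -7039/3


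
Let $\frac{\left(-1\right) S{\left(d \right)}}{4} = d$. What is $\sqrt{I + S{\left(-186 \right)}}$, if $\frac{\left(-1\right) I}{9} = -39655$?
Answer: $\sqrt{357639} \approx 598.03$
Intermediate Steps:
$I = 356895$ ($I = \left(-9\right) \left(-39655\right) = 356895$)
$S{\left(d \right)} = - 4 d$
$\sqrt{I + S{\left(-186 \right)}} = \sqrt{356895 - -744} = \sqrt{356895 + 744} = \sqrt{357639}$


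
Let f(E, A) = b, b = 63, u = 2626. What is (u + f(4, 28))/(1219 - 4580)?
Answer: -2689/3361 ≈ -0.80006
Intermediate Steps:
f(E, A) = 63
(u + f(4, 28))/(1219 - 4580) = (2626 + 63)/(1219 - 4580) = 2689/(-3361) = 2689*(-1/3361) = -2689/3361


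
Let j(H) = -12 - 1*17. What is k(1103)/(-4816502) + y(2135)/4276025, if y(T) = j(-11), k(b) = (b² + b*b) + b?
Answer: -10409357132583/20595482964550 ≈ -0.50542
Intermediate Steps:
k(b) = b + 2*b² (k(b) = (b² + b²) + b = 2*b² + b = b + 2*b²)
j(H) = -29 (j(H) = -12 - 17 = -29)
y(T) = -29
k(1103)/(-4816502) + y(2135)/4276025 = (1103*(1 + 2*1103))/(-4816502) - 29/4276025 = (1103*(1 + 2206))*(-1/4816502) - 29*1/4276025 = (1103*2207)*(-1/4816502) - 29/4276025 = 2434321*(-1/4816502) - 29/4276025 = -2434321/4816502 - 29/4276025 = -10409357132583/20595482964550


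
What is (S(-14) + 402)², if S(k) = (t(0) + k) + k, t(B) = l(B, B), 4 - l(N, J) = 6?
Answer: 138384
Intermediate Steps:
l(N, J) = -2 (l(N, J) = 4 - 1*6 = 4 - 6 = -2)
t(B) = -2
S(k) = -2 + 2*k (S(k) = (-2 + k) + k = -2 + 2*k)
(S(-14) + 402)² = ((-2 + 2*(-14)) + 402)² = ((-2 - 28) + 402)² = (-30 + 402)² = 372² = 138384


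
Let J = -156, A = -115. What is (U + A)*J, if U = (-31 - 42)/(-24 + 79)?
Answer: 998088/55 ≈ 18147.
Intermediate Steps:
U = -73/55 ≈ -1.3273
(U + A)*J = (-73/55 - 115)*(-156) = -6398/55*(-156) = 998088/55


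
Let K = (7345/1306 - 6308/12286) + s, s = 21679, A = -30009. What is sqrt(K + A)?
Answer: I*sqrt(535828557774718182)/8022758 ≈ 91.241*I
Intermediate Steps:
K = 173966371893/8022758 (K = (7345/1306 - 6308/12286) + 21679 = (7345*(1/1306) - 6308*1/12286) + 21679 = (7345/1306 - 3154/6143) + 21679 = 41001211/8022758 + 21679 = 173966371893/8022758 ≈ 21684.)
sqrt(K + A) = sqrt(173966371893/8022758 - 30009) = sqrt(-66788572929/8022758) = I*sqrt(535828557774718182)/8022758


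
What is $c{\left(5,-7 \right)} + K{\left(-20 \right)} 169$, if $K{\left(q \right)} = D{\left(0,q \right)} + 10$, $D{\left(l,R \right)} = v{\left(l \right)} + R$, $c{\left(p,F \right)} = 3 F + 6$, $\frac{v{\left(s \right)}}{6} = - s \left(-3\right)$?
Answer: $-1705$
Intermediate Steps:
$v{\left(s \right)} = 18 s$ ($v{\left(s \right)} = 6 - s \left(-3\right) = 6 \cdot 3 s = 18 s$)
$c{\left(p,F \right)} = 6 + 3 F$
$D{\left(l,R \right)} = R + 18 l$ ($D{\left(l,R \right)} = 18 l + R = R + 18 l$)
$K{\left(q \right)} = 10 + q$ ($K{\left(q \right)} = \left(q + 18 \cdot 0\right) + 10 = \left(q + 0\right) + 10 = q + 10 = 10 + q$)
$c{\left(5,-7 \right)} + K{\left(-20 \right)} 169 = \left(6 + 3 \left(-7\right)\right) + \left(10 - 20\right) 169 = \left(6 - 21\right) - 1690 = -15 - 1690 = -1705$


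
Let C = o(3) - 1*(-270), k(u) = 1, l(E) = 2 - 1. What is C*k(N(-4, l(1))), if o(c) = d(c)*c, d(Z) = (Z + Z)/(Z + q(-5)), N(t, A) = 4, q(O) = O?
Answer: 261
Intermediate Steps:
l(E) = 1
d(Z) = 2*Z/(-5 + Z) (d(Z) = (Z + Z)/(Z - 5) = (2*Z)/(-5 + Z) = 2*Z/(-5 + Z))
o(c) = 2*c²/(-5 + c) (o(c) = (2*c/(-5 + c))*c = 2*c²/(-5 + c))
C = 261 (C = 2*3²/(-5 + 3) - 1*(-270) = 2*9/(-2) + 270 = 2*9*(-½) + 270 = -9 + 270 = 261)
C*k(N(-4, l(1))) = 261*1 = 261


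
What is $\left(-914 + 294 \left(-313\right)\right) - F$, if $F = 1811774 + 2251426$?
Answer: $-4156136$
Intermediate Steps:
$F = 4063200$
$\left(-914 + 294 \left(-313\right)\right) - F = \left(-914 + 294 \left(-313\right)\right) - 4063200 = \left(-914 - 92022\right) - 4063200 = -92936 - 4063200 = -4156136$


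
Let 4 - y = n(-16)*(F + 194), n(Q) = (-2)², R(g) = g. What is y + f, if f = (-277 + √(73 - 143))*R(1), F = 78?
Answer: -1361 + I*√70 ≈ -1361.0 + 8.3666*I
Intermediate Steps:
f = -277 + I*√70 (f = (-277 + √(73 - 143))*1 = (-277 + √(-70))*1 = (-277 + I*√70)*1 = -277 + I*√70 ≈ -277.0 + 8.3666*I)
n(Q) = 4
y = -1084 (y = 4 - 4*(78 + 194) = 4 - 4*272 = 4 - 1*1088 = 4 - 1088 = -1084)
y + f = -1084 + (-277 + I*√70) = -1361 + I*√70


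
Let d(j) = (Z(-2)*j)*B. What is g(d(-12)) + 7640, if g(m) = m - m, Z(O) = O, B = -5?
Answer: 7640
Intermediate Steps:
d(j) = 10*j (d(j) = -2*j*(-5) = 10*j)
g(m) = 0
g(d(-12)) + 7640 = 0 + 7640 = 7640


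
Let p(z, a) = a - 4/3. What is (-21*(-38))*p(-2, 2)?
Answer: 532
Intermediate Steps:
p(z, a) = -4/3 + a (p(z, a) = a - 4*⅓ = a - 4/3 = -4/3 + a)
(-21*(-38))*p(-2, 2) = (-21*(-38))*(-4/3 + 2) = 798*(⅔) = 532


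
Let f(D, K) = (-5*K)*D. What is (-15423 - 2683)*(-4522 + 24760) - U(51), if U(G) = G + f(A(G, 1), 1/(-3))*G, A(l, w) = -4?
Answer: -366428939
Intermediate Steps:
f(D, K) = -5*D*K
U(G) = -17*G/3 (U(G) = G + (-5*(-4)/(-3))*G = G + (-5*(-4)*(-⅓))*G = G - 20*G/3 = -17*G/3)
(-15423 - 2683)*(-4522 + 24760) - U(51) = (-15423 - 2683)*(-4522 + 24760) - (-17)*51/3 = -18106*20238 - 1*(-289) = -366429228 + 289 = -366428939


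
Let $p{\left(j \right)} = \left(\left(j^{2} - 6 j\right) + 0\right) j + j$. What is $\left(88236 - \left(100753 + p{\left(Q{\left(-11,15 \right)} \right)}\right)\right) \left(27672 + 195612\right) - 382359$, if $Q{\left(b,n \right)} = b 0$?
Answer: $-2795228187$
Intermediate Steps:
$Q{\left(b,n \right)} = 0$
$p{\left(j \right)} = j + j \left(j^{2} - 6 j\right)$ ($p{\left(j \right)} = \left(j^{2} - 6 j\right) j + j = j \left(j^{2} - 6 j\right) + j = j + j \left(j^{2} - 6 j\right)$)
$\left(88236 - \left(100753 + p{\left(Q{\left(-11,15 \right)} \right)}\right)\right) \left(27672 + 195612\right) - 382359 = \left(88236 - \left(100753 + 0 \left(1 + 0^{2} - 0\right)\right)\right) \left(27672 + 195612\right) - 382359 = \left(88236 - \left(100753 + 0 \left(1 + 0 + 0\right)\right)\right) 223284 - 382359 = \left(88236 - \left(100753 + 0 \cdot 1\right)\right) 223284 - 382359 = \left(88236 - 100753\right) 223284 - 382359 = \left(-12517\right) 223284 - 382359 = -2794845828 - 382359 = -2795228187$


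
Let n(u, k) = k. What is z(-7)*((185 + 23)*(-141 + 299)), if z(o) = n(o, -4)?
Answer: -131456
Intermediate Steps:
z(o) = -4
z(-7)*((185 + 23)*(-141 + 299)) = -4*(185 + 23)*(-141 + 299) = -832*158 = -4*32864 = -131456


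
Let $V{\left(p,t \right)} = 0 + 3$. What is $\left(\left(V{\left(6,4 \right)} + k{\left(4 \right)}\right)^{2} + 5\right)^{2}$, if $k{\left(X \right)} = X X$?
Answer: $133956$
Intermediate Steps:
$k{\left(X \right)} = X^{2}$
$V{\left(p,t \right)} = 3$
$\left(\left(V{\left(6,4 \right)} + k{\left(4 \right)}\right)^{2} + 5\right)^{2} = \left(\left(3 + 4^{2}\right)^{2} + 5\right)^{2} = \left(\left(3 + 16\right)^{2} + 5\right)^{2} = \left(19^{2} + 5\right)^{2} = \left(361 + 5\right)^{2} = 366^{2} = 133956$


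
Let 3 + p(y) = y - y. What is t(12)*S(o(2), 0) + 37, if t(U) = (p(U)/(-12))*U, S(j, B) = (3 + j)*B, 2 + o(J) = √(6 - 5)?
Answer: 37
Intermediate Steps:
o(J) = -1 (o(J) = -2 + √(6 - 5) = -2 + √1 = -2 + 1 = -1)
S(j, B) = B*(3 + j)
p(y) = -3 (p(y) = -3 + (y - y) = -3 + 0 = -3)
t(U) = U/4 (t(U) = (-3/(-12))*U = (-3*(-1/12))*U = U/4)
t(12)*S(o(2), 0) + 37 = ((¼)*12)*(0*(3 - 1)) + 37 = 3*(0*2) + 37 = 3*0 + 37 = 0 + 37 = 37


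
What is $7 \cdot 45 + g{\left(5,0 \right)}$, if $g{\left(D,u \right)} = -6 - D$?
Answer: $304$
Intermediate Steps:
$7 \cdot 45 + g{\left(5,0 \right)} = 7 \cdot 45 - 11 = 315 - 11 = 304$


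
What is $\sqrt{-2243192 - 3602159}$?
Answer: $i \sqrt{5845351} \approx 2417.7 i$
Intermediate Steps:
$\sqrt{-2243192 - 3602159} = \sqrt{-5845351} = i \sqrt{5845351}$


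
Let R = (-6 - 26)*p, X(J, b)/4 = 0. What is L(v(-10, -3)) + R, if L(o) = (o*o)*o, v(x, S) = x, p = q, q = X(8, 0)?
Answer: -1000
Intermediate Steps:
X(J, b) = 0 (X(J, b) = 4*0 = 0)
q = 0
p = 0
R = 0 (R = (-6 - 26)*0 = -32*0 = 0)
L(o) = o³ (L(o) = o²*o = o³)
L(v(-10, -3)) + R = (-10)³ + 0 = -1000 + 0 = -1000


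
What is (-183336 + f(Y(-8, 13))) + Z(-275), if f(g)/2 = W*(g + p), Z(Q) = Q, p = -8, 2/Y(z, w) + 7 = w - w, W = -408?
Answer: -1237949/7 ≈ -1.7685e+5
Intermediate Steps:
Y(z, w) = -2/7 (Y(z, w) = 2/(-7 + (w - w)) = 2/(-7 + 0) = 2/(-7) = 2*(-1/7) = -2/7)
f(g) = 6528 - 816*g (f(g) = 2*(-408*(g - 8)) = 2*(-408*(-8 + g)) = 2*(3264 - 408*g) = 6528 - 816*g)
(-183336 + f(Y(-8, 13))) + Z(-275) = (-183336 + (6528 - 816*(-2/7))) - 275 = (-183336 + (6528 + 1632/7)) - 275 = (-183336 + 47328/7) - 275 = -1236024/7 - 275 = -1237949/7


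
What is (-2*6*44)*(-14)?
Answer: 7392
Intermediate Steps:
(-2*6*44)*(-14) = -12*44*(-14) = -528*(-14) = 7392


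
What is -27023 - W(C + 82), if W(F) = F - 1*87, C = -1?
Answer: -27017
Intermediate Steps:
W(F) = -87 + F (W(F) = F - 87 = -87 + F)
-27023 - W(C + 82) = -27023 - (-87 + (-1 + 82)) = -27023 - (-87 + 81) = -27023 - 1*(-6) = -27023 + 6 = -27017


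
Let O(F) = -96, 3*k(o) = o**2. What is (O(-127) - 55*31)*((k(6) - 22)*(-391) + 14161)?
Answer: -32545871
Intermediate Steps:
k(o) = o**2/3
(O(-127) - 55*31)*((k(6) - 22)*(-391) + 14161) = (-96 - 55*31)*(((1/3)*6**2 - 22)*(-391) + 14161) = (-96 - 1705)*(((1/3)*36 - 22)*(-391) + 14161) = -1801*((12 - 22)*(-391) + 14161) = -1801*(-10*(-391) + 14161) = -1801*(3910 + 14161) = -1801*18071 = -32545871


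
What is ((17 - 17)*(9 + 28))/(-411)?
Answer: 0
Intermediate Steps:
((17 - 17)*(9 + 28))/(-411) = -0*37 = -1/411*0 = 0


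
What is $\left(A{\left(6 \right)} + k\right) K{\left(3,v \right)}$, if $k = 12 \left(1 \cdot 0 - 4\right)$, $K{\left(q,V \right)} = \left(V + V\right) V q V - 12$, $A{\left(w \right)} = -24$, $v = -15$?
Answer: $1458864$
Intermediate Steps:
$K{\left(q,V \right)} = -12 + 2 q V^{3}$ ($K{\left(q,V \right)} = 2 V V q V - 12 = 2 V^{2} q V - 12 = 2 q V^{2} V - 12 = 2 q V^{3} - 12 = -12 + 2 q V^{3}$)
$k = -48$ ($k = 12 \left(0 - 4\right) = 12 \left(-4\right) = -48$)
$\left(A{\left(6 \right)} + k\right) K{\left(3,v \right)} = \left(-24 - 48\right) \left(-12 + 2 \cdot 3 \left(-15\right)^{3}\right) = - 72 \left(-12 + 2 \cdot 3 \left(-3375\right)\right) = - 72 \left(-12 - 20250\right) = \left(-72\right) \left(-20262\right) = 1458864$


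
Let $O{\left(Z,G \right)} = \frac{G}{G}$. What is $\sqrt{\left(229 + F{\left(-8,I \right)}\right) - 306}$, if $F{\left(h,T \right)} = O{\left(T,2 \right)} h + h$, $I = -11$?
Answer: $i \sqrt{93} \approx 9.6436 i$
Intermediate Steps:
$O{\left(Z,G \right)} = 1$
$F{\left(h,T \right)} = 2 h$ ($F{\left(h,T \right)} = 1 h + h = h + h = 2 h$)
$\sqrt{\left(229 + F{\left(-8,I \right)}\right) - 306} = \sqrt{\left(229 + 2 \left(-8\right)\right) - 306} = \sqrt{\left(229 - 16\right) - 306} = \sqrt{213 - 306} = \sqrt{-93} = i \sqrt{93}$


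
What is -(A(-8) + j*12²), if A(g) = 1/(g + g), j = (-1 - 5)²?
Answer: -82943/16 ≈ -5183.9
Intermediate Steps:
j = 36 (j = (-6)² = 36)
A(g) = 1/(2*g)
-(A(-8) + j*12²) = -((½)/(-8) + 36*12²) = -((½)*(-⅛) + 36*144) = -(-1/16 + 5184) = -1*82943/16 = -82943/16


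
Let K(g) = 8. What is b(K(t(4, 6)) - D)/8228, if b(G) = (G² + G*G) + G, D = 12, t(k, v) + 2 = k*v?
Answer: 7/2057 ≈ 0.0034030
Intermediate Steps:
t(k, v) = -2 + k*v
b(G) = G + 2*G² (b(G) = (G² + G²) + G = 2*G² + G = G + 2*G²)
b(K(t(4, 6)) - D)/8228 = ((8 - 1*12)*(1 + 2*(8 - 1*12)))/8228 = ((8 - 12)*(1 + 2*(8 - 12)))*(1/8228) = -4*(1 + 2*(-4))*(1/8228) = -4*(1 - 8)*(1/8228) = -4*(-7)*(1/8228) = 28*(1/8228) = 7/2057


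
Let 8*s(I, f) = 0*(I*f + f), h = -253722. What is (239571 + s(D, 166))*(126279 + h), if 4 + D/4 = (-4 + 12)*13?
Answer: -30531646953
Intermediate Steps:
D = 400 (D = -16 + 4*((-4 + 12)*13) = -16 + 4*(8*13) = -16 + 4*104 = -16 + 416 = 400)
s(I, f) = 0 (s(I, f) = (0*(I*f + f))/8 = (0*(f + I*f))/8 = (1/8)*0 = 0)
(239571 + s(D, 166))*(126279 + h) = (239571 + 0)*(126279 - 253722) = 239571*(-127443) = -30531646953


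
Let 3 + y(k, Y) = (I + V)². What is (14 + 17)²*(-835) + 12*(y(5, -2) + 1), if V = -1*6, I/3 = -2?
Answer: -800731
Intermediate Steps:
I = -6 (I = 3*(-2) = -6)
V = -6
y(k, Y) = 141 (y(k, Y) = -3 + (-6 - 6)² = -3 + (-12)² = -3 + 144 = 141)
(14 + 17)²*(-835) + 12*(y(5, -2) + 1) = (14 + 17)²*(-835) + 12*(141 + 1) = 31²*(-835) + 12*142 = 961*(-835) + 1704 = -802435 + 1704 = -800731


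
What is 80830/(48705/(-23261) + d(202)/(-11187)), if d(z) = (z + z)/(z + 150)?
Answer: -1850961009023280/47950278841 ≈ -38602.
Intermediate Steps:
d(z) = 2*z/(150 + z) (d(z) = (2*z)/(150 + z) = 2*z/(150 + z))
80830/(48705/(-23261) + d(202)/(-11187)) = 80830/(48705/(-23261) + (2*202/(150 + 202))/(-11187)) = 80830/(48705*(-1/23261) + (2*202/352)*(-1/11187)) = 80830/(-48705/23261 + (2*202*(1/352))*(-1/11187)) = 80830/(-48705/23261 + (101/88)*(-1/11187)) = 80830/(-48705/23261 - 101/984456) = 80830/(-47950278841/22899431016) = 80830*(-22899431016/47950278841) = -1850961009023280/47950278841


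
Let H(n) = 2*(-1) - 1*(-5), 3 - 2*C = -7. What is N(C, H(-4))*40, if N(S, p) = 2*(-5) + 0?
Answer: -400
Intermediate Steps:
C = 5 (C = 3/2 - 1/2*(-7) = 3/2 + 7/2 = 5)
H(n) = 3 (H(n) = -2 + 5 = 3)
N(S, p) = -10 (N(S, p) = -10 + 0 = -10)
N(C, H(-4))*40 = -10*40 = -400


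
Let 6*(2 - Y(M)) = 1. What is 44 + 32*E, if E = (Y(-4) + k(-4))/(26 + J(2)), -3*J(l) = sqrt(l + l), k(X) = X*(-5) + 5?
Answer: 1480/19 ≈ 77.895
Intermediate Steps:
Y(M) = 11/6 (Y(M) = 2 - 1/6*1 = 2 - 1/6 = 11/6)
k(X) = 5 - 5*X (k(X) = -5*X + 5 = 5 - 5*X)
J(l) = -sqrt(2)*sqrt(l)/3 (J(l) = -sqrt(l + l)/3 = -sqrt(2)*sqrt(l)/3)
E = 161/152 (E = (11/6 + (5 - 5*(-4)))/(26 - sqrt(2)*sqrt(2)/3) = (11/6 + (5 + 20))/(26 - 2/3) = (11/6 + 25)/(76/3) = (161/6)*(3/76) = 161/152 ≈ 1.0592)
44 + 32*E = 44 + 32*(161/152) = 44 + 644/19 = 1480/19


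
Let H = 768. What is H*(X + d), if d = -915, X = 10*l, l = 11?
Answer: -618240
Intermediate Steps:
X = 110 (X = 10*11 = 110)
H*(X + d) = 768*(110 - 915) = 768*(-805) = -618240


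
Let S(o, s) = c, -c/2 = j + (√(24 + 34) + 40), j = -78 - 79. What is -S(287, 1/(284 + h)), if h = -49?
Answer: -234 + 2*√58 ≈ -218.77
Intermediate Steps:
j = -157
c = 234 - 2*√58 (c = -2*(-157 + (√(24 + 34) + 40)) = -2*(-157 + (√58 + 40)) = -2*(-157 + (40 + √58)) = -2*(-117 + √58) = 234 - 2*√58 ≈ 218.77)
S(o, s) = 234 - 2*√58
-S(287, 1/(284 + h)) = -(234 - 2*√58) = -234 + 2*√58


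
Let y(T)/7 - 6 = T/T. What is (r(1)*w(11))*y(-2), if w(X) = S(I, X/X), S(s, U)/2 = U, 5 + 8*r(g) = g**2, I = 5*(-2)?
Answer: -49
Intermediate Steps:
y(T) = 49 (y(T) = 42 + 7*(T/T) = 42 + 7*1 = 42 + 7 = 49)
I = -10
r(g) = -5/8 + g**2/8
S(s, U) = 2*U
w(X) = 2 (w(X) = 2*(X/X) = 2*1 = 2)
(r(1)*w(11))*y(-2) = ((-5/8 + (1/8)*1**2)*2)*49 = ((-5/8 + (1/8)*1)*2)*49 = ((-5/8 + 1/8)*2)*49 = -1/2*2*49 = -1*49 = -49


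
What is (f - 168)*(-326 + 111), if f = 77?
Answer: 19565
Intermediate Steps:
(f - 168)*(-326 + 111) = (77 - 168)*(-326 + 111) = -91*(-215) = 19565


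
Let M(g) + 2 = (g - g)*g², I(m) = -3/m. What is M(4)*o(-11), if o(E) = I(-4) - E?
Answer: -47/2 ≈ -23.500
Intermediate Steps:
M(g) = -2 (M(g) = -2 + (g - g)*g² = -2 + 0*g² = -2 + 0 = -2)
o(E) = ¾ - E (o(E) = -3/(-4) - E = -3*(-¼) - E = ¾ - E)
M(4)*o(-11) = -2*(¾ - 1*(-11)) = -2*(¾ + 11) = -2*47/4 = -47/2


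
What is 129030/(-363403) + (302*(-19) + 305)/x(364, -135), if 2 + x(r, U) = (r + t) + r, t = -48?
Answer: -687283613/82129078 ≈ -8.3683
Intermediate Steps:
x(r, U) = -50 + 2*r (x(r, U) = -2 + ((r - 48) + r) = -2 + ((-48 + r) + r) = -2 + (-48 + 2*r) = -50 + 2*r)
129030/(-363403) + (302*(-19) + 305)/x(364, -135) = 129030/(-363403) + (302*(-19) + 305)/(-50 + 2*364) = 129030*(-1/363403) + (-5738 + 305)/(-50 + 728) = -129030/363403 - 5433/678 = -129030/363403 - 5433*1/678 = -129030/363403 - 1811/226 = -687283613/82129078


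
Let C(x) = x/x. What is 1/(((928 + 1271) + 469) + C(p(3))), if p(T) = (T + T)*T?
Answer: 1/2669 ≈ 0.00037467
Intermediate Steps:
p(T) = 2*T**2 (p(T) = (2*T)*T = 2*T**2)
C(x) = 1
1/(((928 + 1271) + 469) + C(p(3))) = 1/(((928 + 1271) + 469) + 1) = 1/((2199 + 469) + 1) = 1/(2668 + 1) = 1/2669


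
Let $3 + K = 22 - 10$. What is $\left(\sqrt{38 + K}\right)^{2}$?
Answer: $47$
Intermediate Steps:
$K = 9$ ($K = -3 + \left(22 - 10\right) = -3 + 12 = 9$)
$\left(\sqrt{38 + K}\right)^{2} = \left(\sqrt{38 + 9}\right)^{2} = \left(\sqrt{47}\right)^{2} = 47$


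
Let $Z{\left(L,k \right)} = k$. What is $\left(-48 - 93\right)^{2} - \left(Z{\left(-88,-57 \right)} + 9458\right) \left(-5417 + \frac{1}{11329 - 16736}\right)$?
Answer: $\frac{275460154287}{5407} \approx 5.0945 \cdot 10^{7}$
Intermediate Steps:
$\left(-48 - 93\right)^{2} - \left(Z{\left(-88,-57 \right)} + 9458\right) \left(-5417 + \frac{1}{11329 - 16736}\right) = \left(-48 - 93\right)^{2} - \left(-57 + 9458\right) \left(-5417 + \frac{1}{11329 - 16736}\right) = \left(-141\right)^{2} - 9401 \left(-5417 + \frac{1}{-5407}\right) = 19881 - 9401 \left(-5417 - \frac{1}{5407}\right) = 19881 - 9401 \left(- \frac{29289720}{5407}\right) = 19881 - - \frac{275352657720}{5407} = 19881 + \frac{275352657720}{5407} = \frac{275460154287}{5407}$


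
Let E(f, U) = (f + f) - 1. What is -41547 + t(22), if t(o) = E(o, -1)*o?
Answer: -40601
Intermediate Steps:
E(f, U) = -1 + 2*f (E(f, U) = 2*f - 1 = -1 + 2*f)
t(o) = o*(-1 + 2*o) (t(o) = (-1 + 2*o)*o = o*(-1 + 2*o))
-41547 + t(22) = -41547 + 22*(-1 + 2*22) = -41547 + 22*(-1 + 44) = -41547 + 22*43 = -41547 + 946 = -40601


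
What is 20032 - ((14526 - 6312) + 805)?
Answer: 11013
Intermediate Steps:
20032 - ((14526 - 6312) + 805) = 20032 - (8214 + 805) = 20032 - 1*9019 = 20032 - 9019 = 11013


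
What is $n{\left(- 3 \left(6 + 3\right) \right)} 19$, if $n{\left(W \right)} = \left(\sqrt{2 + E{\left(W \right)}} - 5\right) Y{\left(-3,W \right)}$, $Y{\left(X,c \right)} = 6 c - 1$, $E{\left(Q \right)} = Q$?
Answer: $15485 - 15485 i \approx 15485.0 - 15485.0 i$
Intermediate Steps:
$Y{\left(X,c \right)} = -1 + 6 c$
$n{\left(W \right)} = \left(-1 + 6 W\right) \left(-5 + \sqrt{2 + W}\right)$ ($n{\left(W \right)} = \left(\sqrt{2 + W} - 5\right) \left(-1 + 6 W\right) = \left(-5 + \sqrt{2 + W}\right) \left(-1 + 6 W\right) = \left(-1 + 6 W\right) \left(-5 + \sqrt{2 + W}\right)$)
$n{\left(- 3 \left(6 + 3\right) \right)} 19 = \left(-1 + 6 \left(- 3 \left(6 + 3\right)\right)\right) \left(-5 + \sqrt{2 - 3 \left(6 + 3\right)}\right) 19 = \left(-1 + 6 \left(\left(-3\right) 9\right)\right) \left(-5 + \sqrt{2 - 27}\right) 19 = \left(-1 + 6 \left(-27\right)\right) \left(-5 + \sqrt{2 - 27}\right) 19 = \left(-1 - 162\right) \left(-5 + \sqrt{-25}\right) 19 = - 163 \left(-5 + 5 i\right) 19 = \left(815 - 815 i\right) 19 = 15485 - 15485 i$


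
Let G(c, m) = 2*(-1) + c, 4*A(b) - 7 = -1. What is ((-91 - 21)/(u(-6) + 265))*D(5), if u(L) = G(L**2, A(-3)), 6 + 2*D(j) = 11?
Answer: -280/299 ≈ -0.93645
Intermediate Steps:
D(j) = 5/2 (D(j) = -3 + (1/2)*11 = -3 + 11/2 = 5/2)
A(b) = 3/2 (A(b) = 7/4 + (1/4)*(-1) = 7/4 - 1/4 = 3/2)
G(c, m) = -2 + c
u(L) = -2 + L**2
((-91 - 21)/(u(-6) + 265))*D(5) = ((-91 - 21)/((-2 + (-6)**2) + 265))*(5/2) = -112/((-2 + 36) + 265)*(5/2) = -112/(34 + 265)*(5/2) = -112/299*(5/2) = -112*1/299*(5/2) = -112/299*5/2 = -280/299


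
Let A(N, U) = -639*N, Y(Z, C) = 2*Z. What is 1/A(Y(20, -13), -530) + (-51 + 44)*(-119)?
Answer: 21291479/25560 ≈ 833.00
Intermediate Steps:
1/A(Y(20, -13), -530) + (-51 + 44)*(-119) = 1/(-1278*20) + (-51 + 44)*(-119) = 1/(-639*40) - 7*(-119) = 1/(-25560) + 833 = -1/25560 + 833 = 21291479/25560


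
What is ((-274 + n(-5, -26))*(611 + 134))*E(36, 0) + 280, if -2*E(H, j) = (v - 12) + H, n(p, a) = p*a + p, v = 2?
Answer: 1443345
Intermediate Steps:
n(p, a) = p + a*p (n(p, a) = a*p + p = p + a*p)
E(H, j) = 5 - H/2 (E(H, j) = -((2 - 12) + H)/2 = -(-10 + H)/2 = 5 - H/2)
((-274 + n(-5, -26))*(611 + 134))*E(36, 0) + 280 = ((-274 - 5*(1 - 26))*(611 + 134))*(5 - ½*36) + 280 = ((-274 - 5*(-25))*745)*(5 - 18) + 280 = ((-274 + 125)*745)*(-13) + 280 = -149*745*(-13) + 280 = -111005*(-13) + 280 = 1443065 + 280 = 1443345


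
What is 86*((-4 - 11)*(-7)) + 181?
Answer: 9211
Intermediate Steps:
86*((-4 - 11)*(-7)) + 181 = 86*(-15*(-7)) + 181 = 86*105 + 181 = 9030 + 181 = 9211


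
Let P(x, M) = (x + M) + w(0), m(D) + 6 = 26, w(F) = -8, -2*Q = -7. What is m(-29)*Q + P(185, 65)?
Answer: 312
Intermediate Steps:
Q = 7/2 (Q = -½*(-7) = 7/2 ≈ 3.5000)
m(D) = 20 (m(D) = -6 + 26 = 20)
P(x, M) = -8 + M + x (P(x, M) = (x + M) - 8 = (M + x) - 8 = -8 + M + x)
m(-29)*Q + P(185, 65) = 20*(7/2) + (-8 + 65 + 185) = 70 + 242 = 312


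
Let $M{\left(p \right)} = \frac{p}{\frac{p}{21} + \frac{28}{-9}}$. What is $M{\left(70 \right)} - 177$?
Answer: $138$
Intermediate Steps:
$M{\left(p \right)} = \frac{p}{- \frac{28}{9} + \frac{p}{21}}$ ($M{\left(p \right)} = \frac{p}{p \frac{1}{21} + 28 \left(- \frac{1}{9}\right)} = \frac{p}{\frac{p}{21} - \frac{28}{9}} = \frac{p}{- \frac{28}{9} + \frac{p}{21}}$)
$M{\left(70 \right)} - 177 = 63 \cdot 70 \frac{1}{-196 + 3 \cdot 70} - 177 = 63 \cdot 70 \frac{1}{-196 + 210} - 177 = 63 \cdot 70 \cdot \frac{1}{14} - 177 = 315 - 177 = 138$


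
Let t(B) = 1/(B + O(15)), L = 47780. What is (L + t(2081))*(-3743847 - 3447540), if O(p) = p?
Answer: -720194978113947/2096 ≈ -3.4360e+11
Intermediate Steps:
t(B) = 1/(15 + B) (t(B) = 1/(B + 15) = 1/(15 + B))
(L + t(2081))*(-3743847 - 3447540) = (47780 + 1/(15 + 2081))*(-3743847 - 3447540) = (47780 + 1/2096)*(-7191387) = (100146881/2096)*(-7191387) = -720194978113947/2096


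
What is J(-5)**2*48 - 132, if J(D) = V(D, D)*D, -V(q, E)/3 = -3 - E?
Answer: 43068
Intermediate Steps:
V(q, E) = 9 + 3*E (V(q, E) = -3*(-3 - E) = 9 + 3*E)
J(D) = D*(9 + 3*D) (J(D) = (9 + 3*D)*D = D*(9 + 3*D))
J(-5)**2*48 - 132 = (3*(-5)*(3 - 5))**2*48 - 132 = (3*(-5)*(-2))**2*48 - 132 = 30**2*48 - 132 = 900*48 - 132 = 43200 - 132 = 43068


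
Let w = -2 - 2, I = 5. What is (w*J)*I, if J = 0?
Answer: 0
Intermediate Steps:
w = -4
(w*J)*I = -4*0*5 = 0*5 = 0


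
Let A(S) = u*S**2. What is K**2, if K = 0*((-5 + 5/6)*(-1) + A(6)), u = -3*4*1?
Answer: 0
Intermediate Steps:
u = -12 (u = -12*1 = -12)
A(S) = -12*S**2
K = 0 (K = 0*((-5 + 5/6)*(-1) - 12*6**2) = 0*((-5 + 5*(1/6))*(-1) - 12*36) = 0*((-5 + 5/6)*(-1) - 432) = 0*(-25/6*(-1) - 432) = 0*(25/6 - 432) = 0*(-2567/6) = 0)
K**2 = 0**2 = 0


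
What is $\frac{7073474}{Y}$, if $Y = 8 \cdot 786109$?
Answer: $\frac{3536737}{3144436} \approx 1.1248$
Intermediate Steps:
$Y = 6288872$
$\frac{7073474}{Y} = \frac{7073474}{6288872} = 7073474 \cdot \frac{1}{6288872} = \frac{3536737}{3144436}$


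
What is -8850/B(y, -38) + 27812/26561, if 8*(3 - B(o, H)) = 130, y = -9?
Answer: 941733436/1407733 ≈ 668.97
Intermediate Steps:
B(o, H) = -53/4 (B(o, H) = 3 - ⅛*130 = 3 - 65/4 = -53/4)
-8850/B(y, -38) + 27812/26561 = -8850/(-53/4) + 27812/26561 = -8850*(-4/53) + 27812*(1/26561) = 35400/53 + 27812/26561 = 941733436/1407733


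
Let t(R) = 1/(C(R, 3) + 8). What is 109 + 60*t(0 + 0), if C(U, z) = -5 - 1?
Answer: 139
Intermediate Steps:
C(U, z) = -6
t(R) = ½ (t(R) = 1/(-6 + 8) = 1/2 = ½)
109 + 60*t(0 + 0) = 109 + 60*(½) = 109 + 30 = 139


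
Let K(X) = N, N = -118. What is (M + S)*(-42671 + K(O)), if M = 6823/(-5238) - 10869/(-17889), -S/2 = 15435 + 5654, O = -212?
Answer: 18790326413056241/10411398 ≈ 1.8048e+9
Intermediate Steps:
K(X) = -118
S = -42178 (S = -2*(15435 + 5654) = -2*21089 = -42178)
M = -21708275/31234194 (M = 6823*(-1/5238) - 10869*(-1/17889) = -6823/5238 + 3623/5963 = -21708275/31234194 ≈ -0.69502)
(M + S)*(-42671 + K(O)) = (-21708275/31234194 - 42178)*(-42671 - 118) = -1317417542807/31234194*(-42789) = 18790326413056241/10411398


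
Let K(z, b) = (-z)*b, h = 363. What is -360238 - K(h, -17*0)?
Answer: -360238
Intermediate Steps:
K(z, b) = -b*z
-360238 - K(h, -17*0) = -360238 - (-1)*(-17*0)*363 = -360238 - (-1)*0*363 = -360238 - 1*0 = -360238 + 0 = -360238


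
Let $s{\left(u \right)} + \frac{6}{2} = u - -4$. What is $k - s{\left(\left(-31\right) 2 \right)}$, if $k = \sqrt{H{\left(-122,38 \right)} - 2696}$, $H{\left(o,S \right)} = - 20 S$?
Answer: $61 + 24 i \sqrt{6} \approx 61.0 + 58.788 i$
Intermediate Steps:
$k = 24 i \sqrt{6}$ ($k = \sqrt{\left(-20\right) 38 - 2696} = \sqrt{-760 - 2696} = \sqrt{-3456} = 24 i \sqrt{6} \approx 58.788 i$)
$s{\left(u \right)} = 1 + u$ ($s{\left(u \right)} = -3 + \left(u - -4\right) = -3 + \left(u + 4\right) = -3 + \left(4 + u\right) = 1 + u$)
$k - s{\left(\left(-31\right) 2 \right)} = 24 i \sqrt{6} - \left(1 - 62\right) = 24 i \sqrt{6} - -61 = 24 i \sqrt{6} + 61 = 61 + 24 i \sqrt{6}$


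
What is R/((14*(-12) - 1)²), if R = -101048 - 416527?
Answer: -517575/28561 ≈ -18.122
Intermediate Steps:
R = -517575
R/((14*(-12) - 1)²) = -517575/(14*(-12) - 1)² = -517575/(-168 - 1)² = -517575/((-169)²) = -517575/28561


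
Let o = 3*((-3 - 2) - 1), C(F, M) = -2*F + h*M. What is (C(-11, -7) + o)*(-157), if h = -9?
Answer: -10519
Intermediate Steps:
C(F, M) = -9*M - 2*F (C(F, M) = -2*F - 9*M = -9*M - 2*F)
o = -18 (o = 3*(-5 - 1) = 3*(-6) = -18)
(C(-11, -7) + o)*(-157) = ((-9*(-7) - 2*(-11)) - 18)*(-157) = ((63 + 22) - 18)*(-157) = (85 - 18)*(-157) = 67*(-157) = -10519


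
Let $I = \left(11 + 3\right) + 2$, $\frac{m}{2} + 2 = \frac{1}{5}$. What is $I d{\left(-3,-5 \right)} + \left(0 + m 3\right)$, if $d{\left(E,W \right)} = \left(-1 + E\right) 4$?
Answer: $- \frac{1334}{5} \approx -266.8$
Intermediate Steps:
$m = - \frac{18}{5}$ ($m = -4 + \frac{2}{5} = - \frac{18}{5} \approx -3.6$)
$d{\left(E,W \right)} = -4 + 4 E$
$I = 16$ ($I = 14 + 2 = 16$)
$I d{\left(-3,-5 \right)} + \left(0 + m 3\right) = 16 \left(-4 + 4 \left(-3\right)\right) + \left(0 - \frac{54}{5}\right) = 16 \left(-4 - 12\right) + \left(0 - \frac{54}{5}\right) = 16 \left(-16\right) - \frac{54}{5} = -256 - \frac{54}{5} = - \frac{1334}{5}$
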